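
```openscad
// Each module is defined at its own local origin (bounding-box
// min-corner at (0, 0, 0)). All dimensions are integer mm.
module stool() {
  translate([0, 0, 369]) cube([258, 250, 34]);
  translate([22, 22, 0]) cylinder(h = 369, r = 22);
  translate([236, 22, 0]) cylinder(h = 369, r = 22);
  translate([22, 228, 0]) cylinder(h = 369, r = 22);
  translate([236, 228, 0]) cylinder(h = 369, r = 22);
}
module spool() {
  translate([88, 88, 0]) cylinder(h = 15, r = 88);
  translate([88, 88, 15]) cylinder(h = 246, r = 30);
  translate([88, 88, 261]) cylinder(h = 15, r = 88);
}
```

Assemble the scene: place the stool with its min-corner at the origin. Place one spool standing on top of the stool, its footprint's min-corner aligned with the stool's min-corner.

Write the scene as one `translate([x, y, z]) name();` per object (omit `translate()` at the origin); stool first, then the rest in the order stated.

stool();
translate([0, 0, 403]) spool();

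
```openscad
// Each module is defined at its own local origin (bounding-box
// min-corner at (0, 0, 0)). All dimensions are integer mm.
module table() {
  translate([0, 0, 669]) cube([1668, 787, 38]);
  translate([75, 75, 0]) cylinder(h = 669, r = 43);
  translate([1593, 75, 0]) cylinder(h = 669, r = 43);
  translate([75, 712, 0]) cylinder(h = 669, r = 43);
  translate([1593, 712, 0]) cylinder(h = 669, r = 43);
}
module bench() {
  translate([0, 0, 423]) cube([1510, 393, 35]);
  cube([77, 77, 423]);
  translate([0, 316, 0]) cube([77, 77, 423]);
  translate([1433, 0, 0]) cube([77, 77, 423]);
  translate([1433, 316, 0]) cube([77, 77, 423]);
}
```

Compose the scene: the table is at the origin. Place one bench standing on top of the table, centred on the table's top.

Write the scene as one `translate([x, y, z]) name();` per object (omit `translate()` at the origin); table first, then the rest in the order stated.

table();
translate([79, 197, 707]) bench();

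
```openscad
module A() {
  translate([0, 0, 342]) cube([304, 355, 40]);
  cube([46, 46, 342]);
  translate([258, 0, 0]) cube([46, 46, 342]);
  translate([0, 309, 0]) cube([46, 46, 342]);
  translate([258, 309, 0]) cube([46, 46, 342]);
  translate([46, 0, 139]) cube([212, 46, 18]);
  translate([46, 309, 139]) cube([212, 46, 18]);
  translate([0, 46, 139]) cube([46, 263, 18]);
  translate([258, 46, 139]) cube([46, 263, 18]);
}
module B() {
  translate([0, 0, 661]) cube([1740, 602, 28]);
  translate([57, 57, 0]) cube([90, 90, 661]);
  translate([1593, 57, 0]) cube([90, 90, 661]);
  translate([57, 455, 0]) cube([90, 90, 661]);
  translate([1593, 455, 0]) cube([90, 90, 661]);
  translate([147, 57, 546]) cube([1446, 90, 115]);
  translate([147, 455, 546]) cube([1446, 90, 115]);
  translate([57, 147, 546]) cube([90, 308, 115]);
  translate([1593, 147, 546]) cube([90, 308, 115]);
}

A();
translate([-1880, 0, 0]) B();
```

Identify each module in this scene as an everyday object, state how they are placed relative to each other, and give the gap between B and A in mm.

A is a stool. B is a table. The table is on the floor beside the stool on its −x side. The gap between the table and the stool is 140 mm.

The table's nearest face is 140 mm from the stool's −x face.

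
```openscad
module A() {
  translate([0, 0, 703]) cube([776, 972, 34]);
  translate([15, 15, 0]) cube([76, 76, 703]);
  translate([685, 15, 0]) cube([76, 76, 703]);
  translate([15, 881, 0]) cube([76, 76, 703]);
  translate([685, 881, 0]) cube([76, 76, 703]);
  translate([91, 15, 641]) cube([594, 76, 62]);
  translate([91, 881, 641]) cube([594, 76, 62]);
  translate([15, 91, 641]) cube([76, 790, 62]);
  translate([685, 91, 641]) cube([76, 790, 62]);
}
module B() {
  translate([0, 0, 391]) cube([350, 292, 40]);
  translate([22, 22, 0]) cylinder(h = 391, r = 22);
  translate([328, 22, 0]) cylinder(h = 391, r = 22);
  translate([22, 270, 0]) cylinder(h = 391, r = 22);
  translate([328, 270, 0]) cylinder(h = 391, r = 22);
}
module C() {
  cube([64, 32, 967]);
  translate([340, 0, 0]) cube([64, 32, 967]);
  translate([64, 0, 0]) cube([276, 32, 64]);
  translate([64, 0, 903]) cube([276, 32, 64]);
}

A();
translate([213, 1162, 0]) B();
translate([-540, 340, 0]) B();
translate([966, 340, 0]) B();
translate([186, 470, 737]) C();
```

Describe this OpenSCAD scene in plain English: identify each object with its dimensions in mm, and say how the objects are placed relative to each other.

A is a rectangular dining table. The top is 776×972×34 mm with its upper surface at z = 737 mm. It stands on four 76×76 mm square legs, each inset 15 mm from the nearest pair of top edges, running from the floor to the underside of the top. Four apron rails, 76 mm thick and 62 mm tall, run between adjacent legs with their top edges flush with the underside of the top and their outer faces flush with the legs' outer faces.

B is a simple wooden stool: a rectangular seat 350 mm (x) by 292 mm (y), 40 mm thick, top face at z = 431 mm, on four round legs, each 44 mm in diameter. The legs rest on z = 0, each leg's axis is inset half a diameter from the nearest pair of seat edges (so the leg's bounding box is flush with the corner).

C is a rectangular picture frame lying in the x–z plane (depth along y). The opening is 276 mm wide (x) by 839 mm tall (z), surrounded by a border 64 mm wide on all four sides. The frame is 32 mm deep and is made of two full-height vertical stiles with two horizontal rails fitted between them.

Three stools sit around the table at the +y, −x, +x sides. The picture frame is on top of the table, centred.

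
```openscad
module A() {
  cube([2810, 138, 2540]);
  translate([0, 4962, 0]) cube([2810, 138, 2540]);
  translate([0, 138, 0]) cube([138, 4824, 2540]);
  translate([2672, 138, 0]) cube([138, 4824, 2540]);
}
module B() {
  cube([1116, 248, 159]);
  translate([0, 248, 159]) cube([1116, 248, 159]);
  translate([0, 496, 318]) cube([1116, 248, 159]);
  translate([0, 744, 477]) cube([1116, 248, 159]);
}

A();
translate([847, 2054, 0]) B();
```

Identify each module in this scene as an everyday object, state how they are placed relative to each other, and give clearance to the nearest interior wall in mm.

A is a house frame. B is a staircase. The staircase sits inside the house frame, centred. The clearance to the nearest interior wall is 709 mm.

Clearances: x = 709, y = 1916; minimum 709 mm.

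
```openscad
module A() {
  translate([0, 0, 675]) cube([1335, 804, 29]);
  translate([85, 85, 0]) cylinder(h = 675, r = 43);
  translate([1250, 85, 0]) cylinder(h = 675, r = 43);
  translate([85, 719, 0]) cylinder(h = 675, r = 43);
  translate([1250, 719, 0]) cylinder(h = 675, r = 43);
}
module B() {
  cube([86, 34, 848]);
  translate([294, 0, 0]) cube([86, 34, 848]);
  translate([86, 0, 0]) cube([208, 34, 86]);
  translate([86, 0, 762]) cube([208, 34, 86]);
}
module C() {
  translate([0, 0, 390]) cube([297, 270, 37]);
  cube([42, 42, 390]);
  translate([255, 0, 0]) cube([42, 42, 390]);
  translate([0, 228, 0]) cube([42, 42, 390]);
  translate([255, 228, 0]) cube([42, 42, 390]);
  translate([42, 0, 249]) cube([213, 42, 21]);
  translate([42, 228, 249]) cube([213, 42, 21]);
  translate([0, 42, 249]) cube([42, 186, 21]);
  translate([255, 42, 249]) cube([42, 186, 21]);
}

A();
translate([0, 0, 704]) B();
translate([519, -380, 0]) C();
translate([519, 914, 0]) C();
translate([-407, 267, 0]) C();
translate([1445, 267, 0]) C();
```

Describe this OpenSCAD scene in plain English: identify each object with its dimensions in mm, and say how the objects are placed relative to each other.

A is a table with a 1335×804 mm rectangular top, 29 mm thick, top surface at z = 704 mm, supported by four round legs of 86 mm diameter, each leg's bounding box inset 42 mm from the nearest pair of top edges, running from the floor.

B is a picture frame with a 208×676 mm rectangular opening (x by z) and a uniform 86 mm border on every side. Frame depth is 34 mm along y. It is built from two vertical stiles running the full outside height and two horizontal rails spanning the gap between the stiles.

C is a four-legged stool. The seat is a 297×270×37 mm slab whose top surface is at z = 427 mm; four square legs, each 42×42 mm in cross-section, run from the floor (z = 0) to the underside of the seat, each flush with a corner of the seat. Four stretchers, 42 mm wide and 21 mm tall, connect adjacent legs with their undersides at z = 249 mm, each running between the inner faces of the legs it joins and aligned with the legs' outer faces on the other axis.

The picture frame is on top of the table. Four stools sit around the table at the −y, +y, −x, +x sides.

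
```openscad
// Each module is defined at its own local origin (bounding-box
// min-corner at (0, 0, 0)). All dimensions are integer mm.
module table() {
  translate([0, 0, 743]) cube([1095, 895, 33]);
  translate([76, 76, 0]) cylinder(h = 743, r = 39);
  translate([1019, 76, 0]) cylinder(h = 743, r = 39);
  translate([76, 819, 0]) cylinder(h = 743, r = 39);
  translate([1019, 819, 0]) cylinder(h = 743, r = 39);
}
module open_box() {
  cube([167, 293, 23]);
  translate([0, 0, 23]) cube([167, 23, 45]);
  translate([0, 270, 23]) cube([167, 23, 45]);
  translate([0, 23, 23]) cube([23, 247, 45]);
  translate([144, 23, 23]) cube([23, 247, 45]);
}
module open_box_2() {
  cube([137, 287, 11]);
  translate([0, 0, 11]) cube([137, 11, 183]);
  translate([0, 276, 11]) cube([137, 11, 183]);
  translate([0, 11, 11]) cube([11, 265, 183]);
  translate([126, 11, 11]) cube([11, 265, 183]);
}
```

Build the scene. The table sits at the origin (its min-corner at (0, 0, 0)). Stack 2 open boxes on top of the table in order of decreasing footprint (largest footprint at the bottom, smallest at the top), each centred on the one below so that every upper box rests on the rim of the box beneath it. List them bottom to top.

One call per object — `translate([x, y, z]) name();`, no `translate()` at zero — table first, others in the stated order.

table();
translate([464, 301, 776]) open_box();
translate([479, 304, 844]) open_box_2();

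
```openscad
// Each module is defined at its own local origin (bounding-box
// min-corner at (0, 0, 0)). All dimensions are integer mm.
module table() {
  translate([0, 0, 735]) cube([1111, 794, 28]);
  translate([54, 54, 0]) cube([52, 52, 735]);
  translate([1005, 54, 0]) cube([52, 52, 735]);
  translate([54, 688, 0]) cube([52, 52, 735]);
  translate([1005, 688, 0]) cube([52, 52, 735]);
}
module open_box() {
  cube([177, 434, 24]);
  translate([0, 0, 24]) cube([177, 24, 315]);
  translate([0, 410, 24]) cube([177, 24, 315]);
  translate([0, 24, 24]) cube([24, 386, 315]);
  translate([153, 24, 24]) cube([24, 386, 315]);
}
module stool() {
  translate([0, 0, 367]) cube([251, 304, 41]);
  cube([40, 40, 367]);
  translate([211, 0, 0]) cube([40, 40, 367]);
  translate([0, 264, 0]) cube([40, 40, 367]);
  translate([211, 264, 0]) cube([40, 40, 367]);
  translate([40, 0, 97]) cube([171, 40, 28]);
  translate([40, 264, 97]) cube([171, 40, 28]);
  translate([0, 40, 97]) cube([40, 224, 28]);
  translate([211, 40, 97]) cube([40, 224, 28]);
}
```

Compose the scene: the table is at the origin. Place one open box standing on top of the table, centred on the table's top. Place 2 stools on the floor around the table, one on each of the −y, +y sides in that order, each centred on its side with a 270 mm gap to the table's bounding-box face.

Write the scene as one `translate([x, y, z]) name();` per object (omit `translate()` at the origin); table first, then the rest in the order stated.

table();
translate([467, 180, 763]) open_box();
translate([430, -574, 0]) stool();
translate([430, 1064, 0]) stool();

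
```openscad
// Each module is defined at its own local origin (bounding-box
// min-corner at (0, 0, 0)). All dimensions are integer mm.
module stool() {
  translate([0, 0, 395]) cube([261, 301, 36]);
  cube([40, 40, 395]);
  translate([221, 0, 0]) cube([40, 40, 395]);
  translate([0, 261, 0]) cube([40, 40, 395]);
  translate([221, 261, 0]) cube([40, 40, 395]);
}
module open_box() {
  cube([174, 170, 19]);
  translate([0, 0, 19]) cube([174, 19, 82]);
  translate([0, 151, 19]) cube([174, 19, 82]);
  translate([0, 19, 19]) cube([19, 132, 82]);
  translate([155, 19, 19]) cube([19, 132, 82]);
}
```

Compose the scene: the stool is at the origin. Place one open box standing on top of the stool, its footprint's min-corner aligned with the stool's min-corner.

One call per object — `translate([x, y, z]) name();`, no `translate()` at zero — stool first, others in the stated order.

stool();
translate([0, 0, 431]) open_box();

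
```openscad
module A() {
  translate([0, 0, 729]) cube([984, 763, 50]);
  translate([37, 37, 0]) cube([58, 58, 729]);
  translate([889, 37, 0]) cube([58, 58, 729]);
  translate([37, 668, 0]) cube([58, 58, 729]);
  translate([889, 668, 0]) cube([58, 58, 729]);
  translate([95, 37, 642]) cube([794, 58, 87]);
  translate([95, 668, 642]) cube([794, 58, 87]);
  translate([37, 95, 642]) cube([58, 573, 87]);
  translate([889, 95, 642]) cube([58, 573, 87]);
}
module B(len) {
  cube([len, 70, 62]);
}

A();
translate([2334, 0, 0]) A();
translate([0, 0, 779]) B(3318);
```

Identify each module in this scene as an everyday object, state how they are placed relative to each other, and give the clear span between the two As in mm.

A is a table. B is a beam. A beam spans the tops of two tables. The clear span between the two tables is 1350 mm.

Second table starts at x = 2334; first ends at x = 984; clear span = 2334 − 984 = 1350 mm.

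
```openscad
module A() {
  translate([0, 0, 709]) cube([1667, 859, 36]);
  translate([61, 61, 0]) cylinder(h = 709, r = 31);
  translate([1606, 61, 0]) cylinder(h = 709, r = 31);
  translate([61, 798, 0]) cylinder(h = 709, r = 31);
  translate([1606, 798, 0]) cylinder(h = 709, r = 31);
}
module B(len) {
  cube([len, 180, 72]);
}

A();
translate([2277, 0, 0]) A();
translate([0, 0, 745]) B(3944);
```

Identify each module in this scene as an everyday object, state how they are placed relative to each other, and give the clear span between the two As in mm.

A is a table. B is a beam. A beam spans the tops of two tables. The clear span between the two tables is 610 mm.

Second table starts at x = 2277; first ends at x = 1667; clear span = 2277 − 1667 = 610 mm.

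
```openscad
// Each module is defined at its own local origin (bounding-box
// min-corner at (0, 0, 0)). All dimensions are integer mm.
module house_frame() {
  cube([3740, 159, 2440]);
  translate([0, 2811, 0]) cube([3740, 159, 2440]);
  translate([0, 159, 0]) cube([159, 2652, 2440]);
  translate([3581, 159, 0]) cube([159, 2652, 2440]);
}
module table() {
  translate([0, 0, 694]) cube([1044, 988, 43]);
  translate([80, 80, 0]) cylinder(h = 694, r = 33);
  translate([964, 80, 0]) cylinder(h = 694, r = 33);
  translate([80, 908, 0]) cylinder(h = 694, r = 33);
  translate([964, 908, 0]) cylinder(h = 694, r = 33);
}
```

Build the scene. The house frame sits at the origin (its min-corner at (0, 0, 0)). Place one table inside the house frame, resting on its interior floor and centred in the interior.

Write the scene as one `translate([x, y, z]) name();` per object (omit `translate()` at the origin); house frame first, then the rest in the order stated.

house_frame();
translate([1348, 991, 0]) table();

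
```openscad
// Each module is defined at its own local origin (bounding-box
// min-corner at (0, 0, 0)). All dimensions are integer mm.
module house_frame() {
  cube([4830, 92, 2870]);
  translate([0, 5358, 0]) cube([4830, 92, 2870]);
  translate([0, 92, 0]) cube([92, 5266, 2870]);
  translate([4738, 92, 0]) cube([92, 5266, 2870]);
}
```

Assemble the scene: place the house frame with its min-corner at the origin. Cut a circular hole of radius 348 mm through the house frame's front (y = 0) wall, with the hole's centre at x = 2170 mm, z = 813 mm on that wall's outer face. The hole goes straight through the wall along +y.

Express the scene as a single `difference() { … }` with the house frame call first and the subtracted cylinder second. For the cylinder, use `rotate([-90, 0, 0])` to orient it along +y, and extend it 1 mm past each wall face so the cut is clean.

difference() {
  house_frame();
  translate([2170, -1, 813]) rotate([-90, 0, 0]) cylinder(h = 94, r = 348);
}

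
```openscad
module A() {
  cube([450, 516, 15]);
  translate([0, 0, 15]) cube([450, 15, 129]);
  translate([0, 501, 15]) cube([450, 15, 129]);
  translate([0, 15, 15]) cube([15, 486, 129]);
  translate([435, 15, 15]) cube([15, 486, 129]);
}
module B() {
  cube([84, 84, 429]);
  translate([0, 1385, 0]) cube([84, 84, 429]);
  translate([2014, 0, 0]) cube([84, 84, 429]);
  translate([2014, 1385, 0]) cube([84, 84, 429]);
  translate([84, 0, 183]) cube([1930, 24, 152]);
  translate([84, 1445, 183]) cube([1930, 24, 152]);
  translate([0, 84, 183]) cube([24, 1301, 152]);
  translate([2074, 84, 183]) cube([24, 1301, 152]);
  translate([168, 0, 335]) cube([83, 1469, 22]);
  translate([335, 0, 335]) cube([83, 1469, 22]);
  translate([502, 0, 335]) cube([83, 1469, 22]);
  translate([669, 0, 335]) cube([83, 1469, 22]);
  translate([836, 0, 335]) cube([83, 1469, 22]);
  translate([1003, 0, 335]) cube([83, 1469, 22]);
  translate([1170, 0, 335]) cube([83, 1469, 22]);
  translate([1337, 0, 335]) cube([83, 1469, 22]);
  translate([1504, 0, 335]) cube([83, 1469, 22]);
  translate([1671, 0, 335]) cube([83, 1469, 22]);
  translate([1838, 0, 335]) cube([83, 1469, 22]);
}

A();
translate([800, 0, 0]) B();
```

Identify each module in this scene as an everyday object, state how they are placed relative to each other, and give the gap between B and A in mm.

A is an open box. B is a bed frame. The bed frame is on the floor beside the open box on its +x side. The gap between the bed frame and the open box is 350 mm.

The bed frame's nearest face is 350 mm from the open box's +x face.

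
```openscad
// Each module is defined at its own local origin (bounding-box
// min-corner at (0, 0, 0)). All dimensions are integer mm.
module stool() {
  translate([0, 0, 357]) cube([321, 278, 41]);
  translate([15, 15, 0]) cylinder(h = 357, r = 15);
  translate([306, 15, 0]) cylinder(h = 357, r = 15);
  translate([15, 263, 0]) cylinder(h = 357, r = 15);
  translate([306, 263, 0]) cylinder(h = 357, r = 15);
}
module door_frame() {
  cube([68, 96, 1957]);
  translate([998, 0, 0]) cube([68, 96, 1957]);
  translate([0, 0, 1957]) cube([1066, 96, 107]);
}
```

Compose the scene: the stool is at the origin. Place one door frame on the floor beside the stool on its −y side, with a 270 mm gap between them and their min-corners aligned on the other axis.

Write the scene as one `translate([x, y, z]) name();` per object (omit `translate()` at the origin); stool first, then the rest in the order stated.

stool();
translate([0, -366, 0]) door_frame();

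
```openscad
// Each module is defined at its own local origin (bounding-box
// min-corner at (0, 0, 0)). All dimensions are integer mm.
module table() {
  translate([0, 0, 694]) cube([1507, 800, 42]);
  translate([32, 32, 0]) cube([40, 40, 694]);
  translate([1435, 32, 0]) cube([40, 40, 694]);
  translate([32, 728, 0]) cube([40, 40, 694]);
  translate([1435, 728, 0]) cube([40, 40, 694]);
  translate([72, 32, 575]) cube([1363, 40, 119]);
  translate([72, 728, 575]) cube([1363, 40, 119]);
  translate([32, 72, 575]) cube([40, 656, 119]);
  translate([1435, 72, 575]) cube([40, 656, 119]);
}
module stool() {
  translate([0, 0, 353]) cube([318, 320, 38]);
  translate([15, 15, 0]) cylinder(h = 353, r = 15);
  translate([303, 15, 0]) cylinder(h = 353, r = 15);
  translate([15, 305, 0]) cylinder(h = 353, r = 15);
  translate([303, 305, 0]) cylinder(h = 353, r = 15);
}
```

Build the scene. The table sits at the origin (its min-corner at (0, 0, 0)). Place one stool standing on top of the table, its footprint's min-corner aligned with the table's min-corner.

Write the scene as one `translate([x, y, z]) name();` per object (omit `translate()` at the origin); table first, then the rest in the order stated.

table();
translate([0, 0, 736]) stool();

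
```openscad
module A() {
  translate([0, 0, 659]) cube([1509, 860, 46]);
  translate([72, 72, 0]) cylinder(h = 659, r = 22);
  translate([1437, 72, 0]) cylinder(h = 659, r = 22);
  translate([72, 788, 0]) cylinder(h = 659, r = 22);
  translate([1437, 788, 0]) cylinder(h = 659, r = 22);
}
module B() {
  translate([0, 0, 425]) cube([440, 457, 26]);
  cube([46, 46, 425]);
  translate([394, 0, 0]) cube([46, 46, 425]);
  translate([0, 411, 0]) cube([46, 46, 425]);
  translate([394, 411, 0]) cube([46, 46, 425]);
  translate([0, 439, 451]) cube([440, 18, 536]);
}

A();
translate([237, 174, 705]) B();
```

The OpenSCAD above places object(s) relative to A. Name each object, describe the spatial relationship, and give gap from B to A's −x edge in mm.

A is a table. B is a chair. The chair is on top of the table. The gap from the chair to the table's −x edge is 237 mm.

The chair's min-x is at 237; the table's min-x is 0; gap = 237 mm.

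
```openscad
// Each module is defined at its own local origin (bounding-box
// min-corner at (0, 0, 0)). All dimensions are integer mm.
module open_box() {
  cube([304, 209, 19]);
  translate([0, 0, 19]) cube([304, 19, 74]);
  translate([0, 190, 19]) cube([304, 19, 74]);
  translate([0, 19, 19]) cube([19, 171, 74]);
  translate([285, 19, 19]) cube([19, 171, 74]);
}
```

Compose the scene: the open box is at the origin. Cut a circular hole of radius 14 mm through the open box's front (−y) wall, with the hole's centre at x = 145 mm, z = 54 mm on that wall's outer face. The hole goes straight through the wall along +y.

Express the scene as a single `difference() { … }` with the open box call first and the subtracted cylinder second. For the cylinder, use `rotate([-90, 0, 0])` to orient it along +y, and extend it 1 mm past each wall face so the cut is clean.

difference() {
  open_box();
  translate([145, -1, 54]) rotate([-90, 0, 0]) cylinder(h = 21, r = 14);
}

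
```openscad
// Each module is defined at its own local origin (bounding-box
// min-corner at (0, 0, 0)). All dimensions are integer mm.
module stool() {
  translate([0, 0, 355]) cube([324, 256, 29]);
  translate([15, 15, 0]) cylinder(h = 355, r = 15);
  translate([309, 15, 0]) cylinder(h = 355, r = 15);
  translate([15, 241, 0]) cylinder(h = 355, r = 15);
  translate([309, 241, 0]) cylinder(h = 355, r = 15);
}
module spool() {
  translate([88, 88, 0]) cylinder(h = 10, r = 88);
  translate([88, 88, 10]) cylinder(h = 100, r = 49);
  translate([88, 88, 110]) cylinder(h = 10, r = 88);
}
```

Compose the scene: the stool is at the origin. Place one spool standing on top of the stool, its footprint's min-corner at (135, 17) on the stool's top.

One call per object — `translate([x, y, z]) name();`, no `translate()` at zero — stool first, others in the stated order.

stool();
translate([135, 17, 384]) spool();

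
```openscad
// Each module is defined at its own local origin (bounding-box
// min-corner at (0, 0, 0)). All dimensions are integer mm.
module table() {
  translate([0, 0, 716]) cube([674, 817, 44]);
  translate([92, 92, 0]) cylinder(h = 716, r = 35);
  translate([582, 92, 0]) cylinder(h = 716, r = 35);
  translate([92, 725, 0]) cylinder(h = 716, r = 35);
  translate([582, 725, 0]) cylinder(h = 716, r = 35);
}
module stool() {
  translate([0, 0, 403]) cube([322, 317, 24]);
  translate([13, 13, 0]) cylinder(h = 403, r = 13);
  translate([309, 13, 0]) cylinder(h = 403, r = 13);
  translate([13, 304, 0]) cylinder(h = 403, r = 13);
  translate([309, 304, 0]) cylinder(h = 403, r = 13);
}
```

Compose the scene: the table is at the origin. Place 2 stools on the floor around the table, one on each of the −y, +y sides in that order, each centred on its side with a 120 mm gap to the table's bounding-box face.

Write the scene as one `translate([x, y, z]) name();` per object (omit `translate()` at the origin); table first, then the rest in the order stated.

table();
translate([176, -437, 0]) stool();
translate([176, 937, 0]) stool();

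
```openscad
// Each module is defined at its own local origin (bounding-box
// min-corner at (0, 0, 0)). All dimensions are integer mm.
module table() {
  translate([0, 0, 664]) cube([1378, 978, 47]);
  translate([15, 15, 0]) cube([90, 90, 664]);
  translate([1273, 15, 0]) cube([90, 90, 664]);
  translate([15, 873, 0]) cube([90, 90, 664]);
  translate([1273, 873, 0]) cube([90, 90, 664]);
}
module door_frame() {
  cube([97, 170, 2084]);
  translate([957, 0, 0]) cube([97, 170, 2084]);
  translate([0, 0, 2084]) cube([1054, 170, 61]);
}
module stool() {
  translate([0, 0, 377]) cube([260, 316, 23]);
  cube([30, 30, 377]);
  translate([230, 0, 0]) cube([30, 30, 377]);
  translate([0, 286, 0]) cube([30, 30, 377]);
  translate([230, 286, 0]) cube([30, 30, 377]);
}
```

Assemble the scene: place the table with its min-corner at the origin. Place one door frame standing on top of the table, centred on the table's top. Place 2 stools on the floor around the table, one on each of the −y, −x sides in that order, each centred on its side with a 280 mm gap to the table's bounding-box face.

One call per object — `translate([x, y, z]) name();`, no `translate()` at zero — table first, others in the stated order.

table();
translate([162, 404, 711]) door_frame();
translate([559, -596, 0]) stool();
translate([-540, 331, 0]) stool();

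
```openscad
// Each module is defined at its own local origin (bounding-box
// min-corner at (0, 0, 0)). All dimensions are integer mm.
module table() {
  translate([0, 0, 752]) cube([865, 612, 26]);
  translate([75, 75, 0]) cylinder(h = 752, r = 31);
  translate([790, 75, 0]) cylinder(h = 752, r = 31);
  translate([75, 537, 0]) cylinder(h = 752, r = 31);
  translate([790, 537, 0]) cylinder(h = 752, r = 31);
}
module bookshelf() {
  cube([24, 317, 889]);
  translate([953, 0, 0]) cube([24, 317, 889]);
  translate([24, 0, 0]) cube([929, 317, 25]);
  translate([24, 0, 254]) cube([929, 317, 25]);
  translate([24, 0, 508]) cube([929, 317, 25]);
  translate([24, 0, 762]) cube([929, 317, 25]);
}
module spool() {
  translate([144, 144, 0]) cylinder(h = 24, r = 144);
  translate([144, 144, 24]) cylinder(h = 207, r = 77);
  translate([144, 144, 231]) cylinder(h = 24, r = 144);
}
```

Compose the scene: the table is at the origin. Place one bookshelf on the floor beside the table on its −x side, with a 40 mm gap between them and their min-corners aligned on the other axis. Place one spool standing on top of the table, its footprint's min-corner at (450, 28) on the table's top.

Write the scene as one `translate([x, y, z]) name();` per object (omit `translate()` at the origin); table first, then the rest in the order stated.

table();
translate([-1017, 0, 0]) bookshelf();
translate([450, 28, 778]) spool();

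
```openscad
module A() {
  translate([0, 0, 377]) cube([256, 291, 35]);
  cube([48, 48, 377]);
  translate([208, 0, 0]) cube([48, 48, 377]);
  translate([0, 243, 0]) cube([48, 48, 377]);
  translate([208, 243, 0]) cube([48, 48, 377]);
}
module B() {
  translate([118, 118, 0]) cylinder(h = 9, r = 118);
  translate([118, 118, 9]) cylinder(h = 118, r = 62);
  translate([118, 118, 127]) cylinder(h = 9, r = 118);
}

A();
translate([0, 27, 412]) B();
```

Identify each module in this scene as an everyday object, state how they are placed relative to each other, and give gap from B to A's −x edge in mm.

The spool's min-x is at 0; the stool's min-x is 0; gap = 0 mm.

A is a stool. B is a spool. The spool is on top of the stool. The gap from the spool to the stool's −x edge is 0 mm.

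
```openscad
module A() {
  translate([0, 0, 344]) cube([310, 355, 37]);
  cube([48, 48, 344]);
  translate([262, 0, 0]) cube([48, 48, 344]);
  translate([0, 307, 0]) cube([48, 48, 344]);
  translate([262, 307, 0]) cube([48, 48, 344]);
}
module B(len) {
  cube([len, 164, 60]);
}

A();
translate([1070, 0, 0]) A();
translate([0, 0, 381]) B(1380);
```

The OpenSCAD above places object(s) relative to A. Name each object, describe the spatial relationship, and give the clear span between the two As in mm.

A is a stool. B is a beam. A beam spans the tops of two stools. The clear span between the two stools is 760 mm.

Second stool starts at x = 1070; first ends at x = 310; clear span = 1070 − 310 = 760 mm.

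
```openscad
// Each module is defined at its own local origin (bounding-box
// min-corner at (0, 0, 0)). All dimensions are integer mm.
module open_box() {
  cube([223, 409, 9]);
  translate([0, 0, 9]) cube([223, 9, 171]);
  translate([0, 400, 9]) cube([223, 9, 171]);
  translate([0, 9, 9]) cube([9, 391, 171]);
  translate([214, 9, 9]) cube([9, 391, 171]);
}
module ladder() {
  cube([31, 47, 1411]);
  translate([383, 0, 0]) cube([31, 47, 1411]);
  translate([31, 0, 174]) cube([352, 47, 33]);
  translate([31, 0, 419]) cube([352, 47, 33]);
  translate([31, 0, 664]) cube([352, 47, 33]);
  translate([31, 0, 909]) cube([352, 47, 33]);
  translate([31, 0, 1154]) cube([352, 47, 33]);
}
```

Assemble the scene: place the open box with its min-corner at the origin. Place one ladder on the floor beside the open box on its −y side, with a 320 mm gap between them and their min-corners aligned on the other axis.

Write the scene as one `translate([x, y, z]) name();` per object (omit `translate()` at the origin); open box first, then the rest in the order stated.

open_box();
translate([0, -367, 0]) ladder();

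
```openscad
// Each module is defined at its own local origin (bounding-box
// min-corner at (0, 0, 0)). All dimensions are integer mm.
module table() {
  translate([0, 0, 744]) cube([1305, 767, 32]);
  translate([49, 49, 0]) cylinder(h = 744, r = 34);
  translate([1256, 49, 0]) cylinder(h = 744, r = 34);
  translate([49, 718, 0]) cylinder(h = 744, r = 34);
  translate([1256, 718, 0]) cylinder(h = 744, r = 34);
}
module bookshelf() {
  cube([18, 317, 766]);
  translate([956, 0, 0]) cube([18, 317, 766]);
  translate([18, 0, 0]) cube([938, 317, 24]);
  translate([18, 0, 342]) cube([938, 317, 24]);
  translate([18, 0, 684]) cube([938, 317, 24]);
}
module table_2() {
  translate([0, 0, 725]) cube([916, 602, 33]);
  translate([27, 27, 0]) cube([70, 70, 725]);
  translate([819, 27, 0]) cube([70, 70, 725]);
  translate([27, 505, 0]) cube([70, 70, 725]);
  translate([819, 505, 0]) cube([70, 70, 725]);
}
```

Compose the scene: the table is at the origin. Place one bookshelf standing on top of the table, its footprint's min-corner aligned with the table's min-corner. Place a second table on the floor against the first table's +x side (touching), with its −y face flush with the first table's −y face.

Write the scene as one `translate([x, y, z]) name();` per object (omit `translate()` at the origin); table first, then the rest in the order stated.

table();
translate([0, 0, 776]) bookshelf();
translate([1305, 0, 0]) table_2();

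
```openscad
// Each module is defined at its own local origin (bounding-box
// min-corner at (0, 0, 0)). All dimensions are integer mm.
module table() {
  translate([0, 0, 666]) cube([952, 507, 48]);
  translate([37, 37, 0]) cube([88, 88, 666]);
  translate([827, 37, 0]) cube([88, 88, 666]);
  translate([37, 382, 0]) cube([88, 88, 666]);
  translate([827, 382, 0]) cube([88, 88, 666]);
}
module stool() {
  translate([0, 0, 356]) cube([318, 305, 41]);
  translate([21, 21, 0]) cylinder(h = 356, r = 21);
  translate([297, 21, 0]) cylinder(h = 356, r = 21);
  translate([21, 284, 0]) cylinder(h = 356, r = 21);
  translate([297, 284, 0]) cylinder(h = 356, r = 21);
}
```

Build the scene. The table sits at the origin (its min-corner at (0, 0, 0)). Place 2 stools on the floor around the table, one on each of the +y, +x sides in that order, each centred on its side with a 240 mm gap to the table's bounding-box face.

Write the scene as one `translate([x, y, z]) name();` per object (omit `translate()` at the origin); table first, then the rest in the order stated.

table();
translate([317, 747, 0]) stool();
translate([1192, 101, 0]) stool();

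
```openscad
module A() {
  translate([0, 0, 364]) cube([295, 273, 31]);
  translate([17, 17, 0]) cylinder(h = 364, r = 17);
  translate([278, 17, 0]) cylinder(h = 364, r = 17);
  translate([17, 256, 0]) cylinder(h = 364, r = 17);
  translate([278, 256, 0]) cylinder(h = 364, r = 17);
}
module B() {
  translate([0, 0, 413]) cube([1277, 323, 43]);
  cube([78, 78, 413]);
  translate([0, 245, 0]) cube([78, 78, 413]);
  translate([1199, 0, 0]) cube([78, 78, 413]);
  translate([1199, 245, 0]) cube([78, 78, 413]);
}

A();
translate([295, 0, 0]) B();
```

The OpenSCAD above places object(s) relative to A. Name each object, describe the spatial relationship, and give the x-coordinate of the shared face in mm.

A is a stool. B is a bench. The bench is against the stool's +x side, with their −y faces flush. The x-coordinate of the shared face is 295 mm.

The stool's +x face and the bench's −x face are both at x = 295 mm.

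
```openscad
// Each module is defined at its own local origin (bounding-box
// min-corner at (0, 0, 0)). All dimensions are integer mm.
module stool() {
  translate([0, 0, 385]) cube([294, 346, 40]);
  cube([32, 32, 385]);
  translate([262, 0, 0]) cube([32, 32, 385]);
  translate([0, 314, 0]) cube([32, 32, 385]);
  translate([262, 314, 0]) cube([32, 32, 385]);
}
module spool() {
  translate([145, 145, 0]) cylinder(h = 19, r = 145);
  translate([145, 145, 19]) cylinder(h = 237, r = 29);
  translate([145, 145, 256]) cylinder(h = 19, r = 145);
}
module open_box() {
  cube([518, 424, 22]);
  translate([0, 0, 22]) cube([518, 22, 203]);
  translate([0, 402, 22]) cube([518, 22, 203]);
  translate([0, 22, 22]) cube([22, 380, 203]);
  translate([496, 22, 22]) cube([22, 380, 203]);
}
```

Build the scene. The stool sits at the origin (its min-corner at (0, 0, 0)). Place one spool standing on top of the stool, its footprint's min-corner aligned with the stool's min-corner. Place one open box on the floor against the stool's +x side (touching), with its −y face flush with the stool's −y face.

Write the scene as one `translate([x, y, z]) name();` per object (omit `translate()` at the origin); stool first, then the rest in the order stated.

stool();
translate([0, 0, 425]) spool();
translate([294, 0, 0]) open_box();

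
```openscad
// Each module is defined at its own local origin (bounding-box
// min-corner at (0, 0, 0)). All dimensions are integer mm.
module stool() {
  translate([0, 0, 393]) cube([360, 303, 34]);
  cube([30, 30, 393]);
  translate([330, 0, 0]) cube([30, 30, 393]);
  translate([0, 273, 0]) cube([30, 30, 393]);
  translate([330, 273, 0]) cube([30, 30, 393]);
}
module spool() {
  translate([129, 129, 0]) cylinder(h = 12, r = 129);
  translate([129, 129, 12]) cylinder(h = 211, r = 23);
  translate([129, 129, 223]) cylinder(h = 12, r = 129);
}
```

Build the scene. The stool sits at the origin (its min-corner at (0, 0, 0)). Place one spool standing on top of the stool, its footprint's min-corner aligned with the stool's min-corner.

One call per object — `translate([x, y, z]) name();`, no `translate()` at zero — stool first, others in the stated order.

stool();
translate([0, 0, 427]) spool();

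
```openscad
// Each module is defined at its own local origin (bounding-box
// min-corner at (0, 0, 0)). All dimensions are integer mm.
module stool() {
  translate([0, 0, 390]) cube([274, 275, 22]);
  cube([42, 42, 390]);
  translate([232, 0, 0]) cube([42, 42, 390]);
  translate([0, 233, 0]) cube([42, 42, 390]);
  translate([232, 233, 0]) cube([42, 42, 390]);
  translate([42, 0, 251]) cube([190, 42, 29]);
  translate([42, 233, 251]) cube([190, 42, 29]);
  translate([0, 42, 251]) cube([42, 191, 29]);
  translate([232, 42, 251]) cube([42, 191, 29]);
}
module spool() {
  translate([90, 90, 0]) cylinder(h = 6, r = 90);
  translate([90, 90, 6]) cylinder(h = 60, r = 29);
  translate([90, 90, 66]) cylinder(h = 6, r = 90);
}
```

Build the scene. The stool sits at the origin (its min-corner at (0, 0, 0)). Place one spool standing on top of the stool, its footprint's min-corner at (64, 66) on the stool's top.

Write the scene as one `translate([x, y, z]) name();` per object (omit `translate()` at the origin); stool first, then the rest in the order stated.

stool();
translate([64, 66, 412]) spool();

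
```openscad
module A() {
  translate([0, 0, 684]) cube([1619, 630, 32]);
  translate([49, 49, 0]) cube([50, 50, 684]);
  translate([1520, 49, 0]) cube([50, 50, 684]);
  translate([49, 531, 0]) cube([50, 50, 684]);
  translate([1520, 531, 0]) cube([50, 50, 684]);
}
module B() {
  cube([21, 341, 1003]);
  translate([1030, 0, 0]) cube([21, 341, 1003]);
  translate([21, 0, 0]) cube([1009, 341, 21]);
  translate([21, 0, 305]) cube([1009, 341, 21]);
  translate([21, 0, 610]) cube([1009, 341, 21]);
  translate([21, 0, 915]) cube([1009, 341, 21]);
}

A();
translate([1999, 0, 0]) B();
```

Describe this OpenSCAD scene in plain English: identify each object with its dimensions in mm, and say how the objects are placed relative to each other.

A is a table with a 1619×630 mm rectangular top, 32 mm thick, top surface at z = 716 mm, supported by four 50×50 mm square legs, each inset 49 mm from the nearest pair of top edges, running from the floor.

B is a bookshelf 1051 mm wide overall, 341 mm deep and 1003 mm tall. The two sides are 21 mm thick vertical panels. 4 horizontal shelves of 21 mm thickness span between the inner faces of the sides; the lowest shelf sits on the floor and shelves are stacked with a clear vertical gap of 284 mm between each pair.

The bookshelf is on the floor beside the table on its +x side.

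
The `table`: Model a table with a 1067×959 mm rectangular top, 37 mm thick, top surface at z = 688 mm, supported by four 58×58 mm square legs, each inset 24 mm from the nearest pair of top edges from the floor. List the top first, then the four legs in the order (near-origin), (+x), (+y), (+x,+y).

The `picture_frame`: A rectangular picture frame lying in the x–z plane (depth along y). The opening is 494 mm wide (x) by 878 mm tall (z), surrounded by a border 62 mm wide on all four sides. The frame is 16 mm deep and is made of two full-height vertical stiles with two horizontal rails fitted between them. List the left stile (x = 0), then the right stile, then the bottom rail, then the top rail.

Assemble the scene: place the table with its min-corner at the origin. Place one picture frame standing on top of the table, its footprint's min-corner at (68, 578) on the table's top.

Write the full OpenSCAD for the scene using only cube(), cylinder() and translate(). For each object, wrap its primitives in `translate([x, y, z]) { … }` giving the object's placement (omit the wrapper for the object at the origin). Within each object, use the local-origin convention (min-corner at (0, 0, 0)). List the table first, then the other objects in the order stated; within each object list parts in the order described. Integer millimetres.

translate([0, 0, 651]) cube([1067, 959, 37]);
translate([24, 24, 0]) cube([58, 58, 651]);
translate([985, 24, 0]) cube([58, 58, 651]);
translate([24, 877, 0]) cube([58, 58, 651]);
translate([985, 877, 0]) cube([58, 58, 651]);
translate([68, 578, 688]) {
  cube([62, 16, 1002]);
  translate([556, 0, 0]) cube([62, 16, 1002]);
  translate([62, 0, 0]) cube([494, 16, 62]);
  translate([62, 0, 940]) cube([494, 16, 62]);
}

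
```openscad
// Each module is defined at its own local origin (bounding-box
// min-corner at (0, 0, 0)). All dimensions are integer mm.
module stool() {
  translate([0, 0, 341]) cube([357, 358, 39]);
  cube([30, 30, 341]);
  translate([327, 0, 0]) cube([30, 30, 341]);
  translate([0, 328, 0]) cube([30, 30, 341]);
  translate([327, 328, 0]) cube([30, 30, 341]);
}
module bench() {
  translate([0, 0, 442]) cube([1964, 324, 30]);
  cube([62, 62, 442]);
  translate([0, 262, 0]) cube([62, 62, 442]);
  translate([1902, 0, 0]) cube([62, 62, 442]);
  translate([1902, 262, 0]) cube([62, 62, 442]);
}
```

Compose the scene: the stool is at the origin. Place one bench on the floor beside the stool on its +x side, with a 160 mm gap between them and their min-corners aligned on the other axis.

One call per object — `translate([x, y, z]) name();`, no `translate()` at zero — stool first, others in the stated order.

stool();
translate([517, 0, 0]) bench();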